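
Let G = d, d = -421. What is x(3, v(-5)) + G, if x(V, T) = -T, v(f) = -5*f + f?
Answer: -441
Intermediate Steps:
v(f) = -4*f
G = -421
x(3, v(-5)) + G = -(-4)*(-5) - 421 = -1*20 - 421 = -20 - 421 = -441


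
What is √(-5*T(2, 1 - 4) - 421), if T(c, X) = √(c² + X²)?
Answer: √(-421 - 5*√13) ≈ 20.953*I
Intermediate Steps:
T(c, X) = √(X² + c²)
√(-5*T(2, 1 - 4) - 421) = √(-5*√((1 - 4)² + 2²) - 421) = √(-5*√((-3)² + 4) - 421) = √(-5*√(9 + 4) - 421) = √(-5*√13 - 421) = √(-421 - 5*√13)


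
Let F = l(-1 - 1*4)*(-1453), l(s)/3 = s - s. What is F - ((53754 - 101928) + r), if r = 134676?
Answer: -86502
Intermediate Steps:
l(s) = 0 (l(s) = 3*(s - s) = 3*0 = 0)
F = 0 (F = 0*(-1453) = 0)
F - ((53754 - 101928) + r) = 0 - ((53754 - 101928) + 134676) = 0 - (-48174 + 134676) = 0 - 1*86502 = 0 - 86502 = -86502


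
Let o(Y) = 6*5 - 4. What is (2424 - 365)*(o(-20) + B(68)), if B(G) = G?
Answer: 193546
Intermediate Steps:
o(Y) = 26 (o(Y) = 30 - 4 = 26)
(2424 - 365)*(o(-20) + B(68)) = (2424 - 365)*(26 + 68) = 2059*94 = 193546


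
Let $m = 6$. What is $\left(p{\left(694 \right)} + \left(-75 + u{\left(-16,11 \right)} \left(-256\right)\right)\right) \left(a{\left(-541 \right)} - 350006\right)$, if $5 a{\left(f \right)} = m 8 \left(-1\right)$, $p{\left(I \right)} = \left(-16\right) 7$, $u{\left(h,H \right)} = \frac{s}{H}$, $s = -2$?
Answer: $49161282$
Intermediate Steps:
$u{\left(h,H \right)} = - \frac{2}{H}$
$p{\left(I \right)} = -112$
$a{\left(f \right)} = - \frac{48}{5}$ ($a{\left(f \right)} = \frac{6 \cdot 8 \left(-1\right)}{5} = \frac{48 \left(-1\right)}{5} = \frac{1}{5} \left(-48\right) = - \frac{48}{5}$)
$\left(p{\left(694 \right)} + \left(-75 + u{\left(-16,11 \right)} \left(-256\right)\right)\right) \left(a{\left(-541 \right)} - 350006\right) = \left(-112 - \left(75 - - \frac{2}{11} \left(-256\right)\right)\right) \left(- \frac{48}{5} - 350006\right) = \left(-112 - \left(75 - \left(-2\right) \frac{1}{11} \left(-256\right)\right)\right) \left(- \frac{1750078}{5}\right) = \left(-112 - \frac{313}{11}\right) \left(- \frac{1750078}{5}\right) = \left(- \frac{1545}{11}\right) \left(- \frac{1750078}{5}\right) = 49161282$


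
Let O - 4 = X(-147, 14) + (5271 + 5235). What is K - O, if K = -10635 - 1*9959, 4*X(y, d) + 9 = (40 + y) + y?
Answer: -124153/4 ≈ -31038.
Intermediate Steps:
X(y, d) = 31/4 + y/2 (X(y, d) = -9/4 + ((40 + y) + y)/4 = -9/4 + (40 + 2*y)/4 = -9/4 + (10 + y/2) = 31/4 + y/2)
K = -20594 (K = -10635 - 9959 = -20594)
O = 41777/4 (O = 4 + ((31/4 + (½)*(-147)) + (5271 + 5235)) = 4 + ((31/4 - 147/2) + 10506) = 4 + (-263/4 + 10506) = 4 + 41761/4 = 41777/4 ≈ 10444.)
K - O = -20594 - 1*41777/4 = -20594 - 41777/4 = -124153/4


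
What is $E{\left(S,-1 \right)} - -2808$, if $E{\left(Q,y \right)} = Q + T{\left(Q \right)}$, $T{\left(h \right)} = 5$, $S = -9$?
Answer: $2804$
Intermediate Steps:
$E{\left(Q,y \right)} = 5 + Q$ ($E{\left(Q,y \right)} = Q + 5 = 5 + Q$)
$E{\left(S,-1 \right)} - -2808 = \left(5 - 9\right) - -2808 = -4 + 2808 = 2804$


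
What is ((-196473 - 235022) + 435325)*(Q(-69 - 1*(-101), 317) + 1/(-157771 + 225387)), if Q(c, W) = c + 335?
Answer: 47520864795/33808 ≈ 1.4056e+6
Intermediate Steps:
Q(c, W) = 335 + c
((-196473 - 235022) + 435325)*(Q(-69 - 1*(-101), 317) + 1/(-157771 + 225387)) = ((-196473 - 235022) + 435325)*((335 + (-69 - 1*(-101))) + 1/(-157771 + 225387)) = (-431495 + 435325)*((335 + (-69 + 101)) + 1/67616) = 3830*((335 + 32) + 1/67616) = 3830*(367 + 1/67616) = 3830*(24815073/67616) = 47520864795/33808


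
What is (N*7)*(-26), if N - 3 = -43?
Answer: 7280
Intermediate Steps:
N = -40 (N = 3 - 43 = -40)
(N*7)*(-26) = -40*7*(-26) = -280*(-26) = 7280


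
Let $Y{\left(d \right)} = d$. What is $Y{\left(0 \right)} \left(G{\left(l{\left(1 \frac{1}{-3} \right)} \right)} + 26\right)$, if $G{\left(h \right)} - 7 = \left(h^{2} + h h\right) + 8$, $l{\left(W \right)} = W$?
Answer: $0$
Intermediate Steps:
$G{\left(h \right)} = 15 + 2 h^{2}$ ($G{\left(h \right)} = 7 + \left(\left(h^{2} + h h\right) + 8\right) = 7 + \left(\left(h^{2} + h^{2}\right) + 8\right) = 7 + \left(2 h^{2} + 8\right) = 7 + \left(8 + 2 h^{2}\right) = 15 + 2 h^{2}$)
$Y{\left(0 \right)} \left(G{\left(l{\left(1 \frac{1}{-3} \right)} \right)} + 26\right) = 0 \left(\left(15 + 2 \left(1 \frac{1}{-3}\right)^{2}\right) + 26\right) = 0 \left(\left(15 + 2 \left(1 \left(- \frac{1}{3}\right)\right)^{2}\right) + 26\right) = 0 \left(\left(15 + 2 \left(- \frac{1}{3}\right)^{2}\right) + 26\right) = 0 \left(\left(15 + 2 \cdot \frac{1}{9}\right) + 26\right) = 0 \left(\left(15 + \frac{2}{9}\right) + 26\right) = 0 \left(\frac{137}{9} + 26\right) = 0 \cdot \frac{371}{9} = 0$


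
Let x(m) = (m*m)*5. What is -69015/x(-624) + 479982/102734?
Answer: 30912572305/6667025664 ≈ 4.6366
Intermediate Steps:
x(m) = 5*m² (x(m) = m²*5 = 5*m²)
-69015/x(-624) + 479982/102734 = -69015/(5*(-624)²) + 479982/102734 = -69015/(5*389376) + 479982*(1/102734) = -69015/1946880 + 239991/51367 = -69015*1/1946880 + 239991/51367 = -4601/129792 + 239991/51367 = 30912572305/6667025664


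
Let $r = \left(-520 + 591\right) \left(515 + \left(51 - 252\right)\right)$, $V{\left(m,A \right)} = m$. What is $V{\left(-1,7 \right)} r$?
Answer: $-22294$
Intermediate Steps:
$r = 22294$ ($r = 71 \left(515 + \left(51 - 252\right)\right) = 71 \left(515 - 201\right) = 71 \cdot 314 = 22294$)
$V{\left(-1,7 \right)} r = \left(-1\right) 22294 = -22294$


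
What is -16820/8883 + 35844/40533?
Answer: -121120936/120018213 ≈ -1.0092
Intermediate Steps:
-16820/8883 + 35844/40533 = -16820*1/8883 + 35844*(1/40533) = -16820/8883 + 11948/13511 = -121120936/120018213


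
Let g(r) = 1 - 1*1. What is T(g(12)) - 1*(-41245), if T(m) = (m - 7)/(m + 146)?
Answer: 6021763/146 ≈ 41245.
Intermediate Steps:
g(r) = 0 (g(r) = 1 - 1 = 0)
T(m) = (-7 + m)/(146 + m)
T(g(12)) - 1*(-41245) = (-7 + 0)/(146 + 0) - 1*(-41245) = -7/146 + 41245 = 6021763/146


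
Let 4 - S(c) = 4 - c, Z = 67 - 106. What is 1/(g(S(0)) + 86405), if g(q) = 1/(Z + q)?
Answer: 39/3369794 ≈ 1.1573e-5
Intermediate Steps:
Z = -39
S(c) = c (S(c) = 4 - (4 - c) = 4 + (-4 + c) = c)
g(q) = 1/(-39 + q)
1/(g(S(0)) + 86405) = 1/(1/(-39 + 0) + 86405) = 1/(1/(-39) + 86405) = 1/(-1/39 + 86405) = 1/(3369794/39) = 39/3369794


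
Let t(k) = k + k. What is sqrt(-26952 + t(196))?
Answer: 8*I*sqrt(415) ≈ 162.97*I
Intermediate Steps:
t(k) = 2*k
sqrt(-26952 + t(196)) = sqrt(-26952 + 2*196) = sqrt(-26952 + 392) = sqrt(-26560) = 8*I*sqrt(415)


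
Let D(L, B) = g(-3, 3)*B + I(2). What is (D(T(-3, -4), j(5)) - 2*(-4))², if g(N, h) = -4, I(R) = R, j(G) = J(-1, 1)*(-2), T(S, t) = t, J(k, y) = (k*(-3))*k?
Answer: 196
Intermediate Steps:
J(k, y) = -3*k² (J(k, y) = (-3*k)*k = -3*k²)
j(G) = 6 (j(G) = -3*(-1)²*(-2) = -3*1*(-2) = -3*(-2) = 6)
D(L, B) = 2 - 4*B (D(L, B) = -4*B + 2 = 2 - 4*B)
(D(T(-3, -4), j(5)) - 2*(-4))² = ((2 - 4*6) - 2*(-4))² = ((2 - 24) + 8)² = (-22 + 8)² = (-14)² = 196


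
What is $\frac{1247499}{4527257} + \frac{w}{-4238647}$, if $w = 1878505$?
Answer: $- \frac{65648306468}{391621312271} \approx -0.16763$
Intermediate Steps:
$\frac{1247499}{4527257} + \frac{w}{-4238647} = \frac{1247499}{4527257} + \frac{1878505}{-4238647} = 1247499 \cdot \frac{1}{4527257} + 1878505 \left(- \frac{1}{4238647}\right) = \frac{1247499}{4527257} - \frac{1878505}{4238647} = - \frac{65648306468}{391621312271}$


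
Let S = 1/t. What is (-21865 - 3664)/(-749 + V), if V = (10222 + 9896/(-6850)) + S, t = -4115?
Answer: -10280072425/3814026098 ≈ -2.6953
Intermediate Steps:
S = -1/4115 (S = 1/(-4115) = -1/4115 ≈ -0.00024301)
V = 28809445161/2818775 (V = (10222 + 9896/(-6850)) - 1/4115 = (10222 + 9896*(-1/6850)) - 1/4115 = (10222 - 4948/3425) - 1/4115 = 35005402/3425 - 1/4115 = 28809445161/2818775 ≈ 10221.)
(-21865 - 3664)/(-749 + V) = (-21865 - 3664)/(-749 + 28809445161/2818775) = -25529/26698182686/2818775 = -25529*2818775/26698182686 = -10280072425/3814026098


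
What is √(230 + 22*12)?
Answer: √494 ≈ 22.226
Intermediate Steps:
√(230 + 22*12) = √(230 + 264) = √494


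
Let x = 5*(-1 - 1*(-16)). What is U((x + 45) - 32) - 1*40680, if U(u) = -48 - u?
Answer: -40816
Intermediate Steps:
x = 75 (x = 5*(-1 + 16) = 5*15 = 75)
U((x + 45) - 32) - 1*40680 = (-48 - ((75 + 45) - 32)) - 1*40680 = (-48 - (120 - 32)) - 40680 = (-48 - 1*88) - 40680 = (-48 - 88) - 40680 = -136 - 40680 = -40816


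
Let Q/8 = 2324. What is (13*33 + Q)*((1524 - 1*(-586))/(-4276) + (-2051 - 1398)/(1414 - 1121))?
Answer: -146139807617/626434 ≈ -2.3329e+5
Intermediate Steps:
Q = 18592 (Q = 8*2324 = 18592)
(13*33 + Q)*((1524 - 1*(-586))/(-4276) + (-2051 - 1398)/(1414 - 1121)) = (13*33 + 18592)*((1524 - 1*(-586))/(-4276) + (-2051 - 1398)/(1414 - 1121)) = (429 + 18592)*((1524 + 586)*(-1/4276) - 3449/293) = 19021*(2110*(-1/4276) - 3449*1/293) = 19021*(-1055/2138 - 3449/293) = 19021*(-7683077/626434) = -146139807617/626434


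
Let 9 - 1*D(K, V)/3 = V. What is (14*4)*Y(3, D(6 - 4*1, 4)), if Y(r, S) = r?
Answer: 168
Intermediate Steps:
D(K, V) = 27 - 3*V
(14*4)*Y(3, D(6 - 4*1, 4)) = (14*4)*3 = 56*3 = 168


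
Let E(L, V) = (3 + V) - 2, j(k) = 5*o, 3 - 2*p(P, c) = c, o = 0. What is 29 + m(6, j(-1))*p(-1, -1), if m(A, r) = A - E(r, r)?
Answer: 39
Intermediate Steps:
p(P, c) = 3/2 - c/2
j(k) = 0 (j(k) = 5*0 = 0)
E(L, V) = 1 + V
m(A, r) = -1 + A - r (m(A, r) = A - (1 + r) = A + (-1 - r) = -1 + A - r)
29 + m(6, j(-1))*p(-1, -1) = 29 + (-1 + 6 - 1*0)*(3/2 - ½*(-1)) = 29 + (-1 + 6 + 0)*(3/2 + ½) = 29 + 5*2 = 29 + 10 = 39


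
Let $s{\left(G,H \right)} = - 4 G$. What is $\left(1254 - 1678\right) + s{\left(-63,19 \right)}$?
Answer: $-172$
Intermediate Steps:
$\left(1254 - 1678\right) + s{\left(-63,19 \right)} = \left(1254 - 1678\right) - -252 = -424 + 252 = -172$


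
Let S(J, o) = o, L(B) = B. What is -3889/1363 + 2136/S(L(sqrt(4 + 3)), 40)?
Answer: 344476/6815 ≈ 50.547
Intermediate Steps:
-3889/1363 + 2136/S(L(sqrt(4 + 3)), 40) = -3889/1363 + 2136/40 = -3889*1/1363 + 2136*(1/40) = -3889/1363 + 267/5 = 344476/6815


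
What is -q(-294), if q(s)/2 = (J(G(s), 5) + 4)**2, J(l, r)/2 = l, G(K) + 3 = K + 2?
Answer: -686792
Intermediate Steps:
G(K) = -1 + K (G(K) = -3 + (K + 2) = -3 + (2 + K) = -1 + K)
J(l, r) = 2*l
q(s) = 2*(2 + 2*s)**2 (q(s) = 2*(2*(-1 + s) + 4)**2 = 2*((-2 + 2*s) + 4)**2 = 2*(2 + 2*s)**2)
-q(-294) = -8*(1 - 294)**2 = -8*(-293)**2 = -8*85849 = -1*686792 = -686792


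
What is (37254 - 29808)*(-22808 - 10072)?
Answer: -244824480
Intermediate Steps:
(37254 - 29808)*(-22808 - 10072) = 7446*(-32880) = -244824480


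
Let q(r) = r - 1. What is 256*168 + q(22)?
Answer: 43029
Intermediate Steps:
q(r) = -1 + r
256*168 + q(22) = 256*168 + (-1 + 22) = 43008 + 21 = 43029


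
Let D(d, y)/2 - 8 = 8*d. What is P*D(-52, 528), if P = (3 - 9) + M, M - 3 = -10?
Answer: 10608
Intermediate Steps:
M = -7 (M = 3 - 10 = -7)
P = -13 (P = (3 - 9) - 7 = -6 - 7 = -13)
D(d, y) = 16 + 16*d (D(d, y) = 16 + 2*(8*d) = 16 + 16*d)
P*D(-52, 528) = -13*(16 + 16*(-52)) = -13*(16 - 832) = -13*(-816) = 10608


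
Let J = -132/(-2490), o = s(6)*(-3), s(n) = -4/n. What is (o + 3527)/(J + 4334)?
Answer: 1464535/1798632 ≈ 0.81425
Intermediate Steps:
o = 2 (o = -4/6*(-3) = -4*⅙*(-3) = -⅔*(-3) = 2)
J = 22/415 (J = -132*(-1/2490) = 22/415 ≈ 0.053012)
(o + 3527)/(J + 4334) = (2 + 3527)/(22/415 + 4334) = 3529/(1798632/415) = 3529*(415/1798632) = 1464535/1798632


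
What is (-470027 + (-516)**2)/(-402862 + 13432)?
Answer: 203771/389430 ≈ 0.52325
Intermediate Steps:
(-470027 + (-516)**2)/(-402862 + 13432) = (-470027 + 266256)/(-389430) = -203771*(-1/389430) = 203771/389430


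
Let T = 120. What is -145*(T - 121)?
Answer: 145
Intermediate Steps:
-145*(T - 121) = -145*(120 - 121) = -145*(-1) = 145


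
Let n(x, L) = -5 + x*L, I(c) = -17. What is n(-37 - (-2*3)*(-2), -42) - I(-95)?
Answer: 2070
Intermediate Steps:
n(x, L) = -5 + L*x
n(-37 - (-2*3)*(-2), -42) - I(-95) = (-5 - 42*(-37 - (-2*3)*(-2))) - 1*(-17) = (-5 - 42*(-37 - (-6)*(-2))) + 17 = (-5 - 42*(-37 - 1*12)) + 17 = (-5 - 42*(-37 - 12)) + 17 = (-5 - 42*(-49)) + 17 = (-5 + 2058) + 17 = 2053 + 17 = 2070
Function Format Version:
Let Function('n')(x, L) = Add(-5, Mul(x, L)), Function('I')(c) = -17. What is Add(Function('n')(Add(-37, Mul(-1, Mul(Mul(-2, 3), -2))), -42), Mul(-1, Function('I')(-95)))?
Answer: 2070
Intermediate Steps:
Function('n')(x, L) = Add(-5, Mul(L, x))
Add(Function('n')(Add(-37, Mul(-1, Mul(Mul(-2, 3), -2))), -42), Mul(-1, Function('I')(-95))) = Add(Add(-5, Mul(-42, Add(-37, Mul(-1, Mul(Mul(-2, 3), -2))))), Mul(-1, -17)) = Add(Add(-5, Mul(-42, Add(-37, Mul(-1, Mul(-6, -2))))), 17) = Add(Add(-5, Mul(-42, Add(-37, Mul(-1, 12)))), 17) = Add(Add(-5, Mul(-42, Add(-37, -12))), 17) = Add(Add(-5, Mul(-42, -49)), 17) = Add(Add(-5, 2058), 17) = Add(2053, 17) = 2070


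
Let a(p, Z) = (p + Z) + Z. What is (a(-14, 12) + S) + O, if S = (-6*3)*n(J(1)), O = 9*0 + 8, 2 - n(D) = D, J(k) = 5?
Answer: 72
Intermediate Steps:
n(D) = 2 - D
O = 8 (O = 0 + 8 = 8)
a(p, Z) = p + 2*Z (a(p, Z) = (Z + p) + Z = p + 2*Z)
S = 54 (S = (-6*3)*(2 - 1*5) = -18*(2 - 5) = -18*(-3) = 54)
(a(-14, 12) + S) + O = ((-14 + 2*12) + 54) + 8 = ((-14 + 24) + 54) + 8 = (10 + 54) + 8 = 64 + 8 = 72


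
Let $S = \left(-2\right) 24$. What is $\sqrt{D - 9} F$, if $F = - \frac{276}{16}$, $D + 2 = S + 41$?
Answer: $- \frac{207 i \sqrt{2}}{4} \approx - 73.186 i$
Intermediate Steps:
$S = -48$
$D = -9$ ($D = -2 + \left(-48 + 41\right) = -2 - 7 = -9$)
$F = - \frac{69}{4}$ ($F = \left(-276\right) \frac{1}{16} = - \frac{69}{4} \approx -17.25$)
$\sqrt{D - 9} F = \sqrt{-9 - 9} \left(- \frac{69}{4}\right) = \sqrt{-18} \left(- \frac{69}{4}\right) = 3 i \sqrt{2} \left(- \frac{69}{4}\right) = - \frac{207 i \sqrt{2}}{4}$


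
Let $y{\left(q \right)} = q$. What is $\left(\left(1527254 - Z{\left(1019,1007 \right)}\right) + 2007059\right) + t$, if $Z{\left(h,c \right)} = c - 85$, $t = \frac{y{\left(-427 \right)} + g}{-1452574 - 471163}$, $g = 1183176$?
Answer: $\frac{6797313819418}{1923737} \approx 3.5334 \cdot 10^{6}$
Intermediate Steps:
$t = - \frac{1182749}{1923737}$ ($t = \frac{-427 + 1183176}{-1452574 - 471163} = \frac{1182749}{-1923737} = 1182749 \left(- \frac{1}{1923737}\right) = - \frac{1182749}{1923737} \approx -0.61482$)
$Z{\left(h,c \right)} = -85 + c$
$\left(\left(1527254 - Z{\left(1019,1007 \right)}\right) + 2007059\right) + t = \left(\left(1527254 - \left(-85 + 1007\right)\right) + 2007059\right) - \frac{1182749}{1923737} = \left(\left(1527254 - 922\right) + 2007059\right) - \frac{1182749}{1923737} = \left(1526332 + 2007059\right) - \frac{1182749}{1923737} = 3533391 - \frac{1182749}{1923737} = \frac{6797313819418}{1923737}$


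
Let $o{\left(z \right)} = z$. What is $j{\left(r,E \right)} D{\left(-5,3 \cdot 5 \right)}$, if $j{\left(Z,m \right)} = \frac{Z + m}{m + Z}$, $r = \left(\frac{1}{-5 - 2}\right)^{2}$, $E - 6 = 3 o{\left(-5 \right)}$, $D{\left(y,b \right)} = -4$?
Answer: $-4$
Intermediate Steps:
$E = -9$ ($E = 6 + 3 \left(-5\right) = 6 - 15 = -9$)
$r = \frac{1}{49}$ ($r = \left(\frac{1}{-7}\right)^{2} = \left(- \frac{1}{7}\right)^{2} = \frac{1}{49} \approx 0.020408$)
$j{\left(Z,m \right)} = 1$ ($j{\left(Z,m \right)} = \frac{Z + m}{Z + m} = 1$)
$j{\left(r,E \right)} D{\left(-5,3 \cdot 5 \right)} = 1 \left(-4\right) = -4$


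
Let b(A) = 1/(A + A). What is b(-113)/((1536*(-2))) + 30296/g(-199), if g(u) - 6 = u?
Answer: -21033664319/133994496 ≈ -156.97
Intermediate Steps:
g(u) = 6 + u
b(A) = 1/(2*A)
b(-113)/((1536*(-2))) + 30296/g(-199) = ((½)/(-113))/((1536*(-2))) + 30296/(6 - 199) = ((½)*(-1/113))/(-3072) + 30296/(-193) = -1/226*(-1/3072) + 30296*(-1/193) = 1/694272 - 30296/193 = -21033664319/133994496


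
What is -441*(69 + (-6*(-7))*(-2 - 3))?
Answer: 62181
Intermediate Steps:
-441*(69 + (-6*(-7))*(-2 - 3)) = -441*(69 + 42*(-5)) = -441*(69 - 210) = -441*(-141) = 62181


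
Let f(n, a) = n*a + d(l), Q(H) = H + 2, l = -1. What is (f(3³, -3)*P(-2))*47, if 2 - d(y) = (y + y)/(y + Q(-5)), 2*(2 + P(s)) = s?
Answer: 22419/2 ≈ 11210.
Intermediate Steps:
P(s) = -2 + s/2
Q(H) = 2 + H
d(y) = 2 - 2*y/(-3 + y) (d(y) = 2 - (y + y)/(y + (2 - 5)) = 2 - 2*y/(y - 3) = 2 - 2*y/(-3 + y))
f(n, a) = 3/2 + a*n (f(n, a) = n*a - 6/(-3 - 1) = a*n - 6/(-4) = a*n - 6*(-¼) = a*n + 3/2 = 3/2 + a*n)
(f(3³, -3)*P(-2))*47 = ((3/2 - 3*3³)*(-2 + (½)*(-2)))*47 = ((3/2 - 3*27)*(-2 - 1))*47 = ((3/2 - 81)*(-3))*47 = -159/2*(-3)*47 = (477/2)*47 = 22419/2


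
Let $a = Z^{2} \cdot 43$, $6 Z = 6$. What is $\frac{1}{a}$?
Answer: $\frac{1}{43} \approx 0.023256$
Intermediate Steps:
$Z = 1$ ($Z = \frac{1}{6} \cdot 6 = 1$)
$a = 43$ ($a = 1^{2} \cdot 43 = 1 \cdot 43 = 43$)
$\frac{1}{a} = \frac{1}{43}$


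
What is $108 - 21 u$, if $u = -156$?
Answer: $3384$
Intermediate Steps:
$108 - 21 u = 108 - -3276 = 108 + 3276 = 3384$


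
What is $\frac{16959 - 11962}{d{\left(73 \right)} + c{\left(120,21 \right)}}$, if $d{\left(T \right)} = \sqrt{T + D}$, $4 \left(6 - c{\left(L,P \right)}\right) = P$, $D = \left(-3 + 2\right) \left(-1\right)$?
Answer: $- \frac{59964}{1175} + \frac{79952 \sqrt{74}}{1175} \approx 534.31$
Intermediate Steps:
$D = 1$ ($D = \left(-1\right) \left(-1\right) = 1$)
$c{\left(L,P \right)} = 6 - \frac{P}{4}$
$d{\left(T \right)} = \sqrt{1 + T}$ ($d{\left(T \right)} = \sqrt{T + 1} = \sqrt{1 + T}$)
$\frac{16959 - 11962}{d{\left(73 \right)} + c{\left(120,21 \right)}} = \frac{16959 - 11962}{\sqrt{1 + 73} + \left(6 - \frac{21}{4}\right)} = \frac{4997}{\sqrt{74} + \left(6 - \frac{21}{4}\right)} = \frac{4997}{\sqrt{74} + \frac{3}{4}} = \frac{4997}{\frac{3}{4} + \sqrt{74}}$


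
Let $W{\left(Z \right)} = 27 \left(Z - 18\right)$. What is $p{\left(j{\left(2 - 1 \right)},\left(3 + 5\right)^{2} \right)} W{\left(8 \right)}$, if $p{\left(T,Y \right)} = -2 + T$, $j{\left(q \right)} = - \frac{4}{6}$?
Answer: $720$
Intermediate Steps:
$W{\left(Z \right)} = -486 + 27 Z$ ($W{\left(Z \right)} = 27 \left(-18 + Z\right) = -486 + 27 Z$)
$j{\left(q \right)} = - \frac{2}{3}$ ($j{\left(q \right)} = \left(-4\right) \frac{1}{6} = - \frac{2}{3}$)
$p{\left(j{\left(2 - 1 \right)},\left(3 + 5\right)^{2} \right)} W{\left(8 \right)} = \left(-2 - \frac{2}{3}\right) \left(-486 + 27 \cdot 8\right) = - \frac{8 \left(-486 + 216\right)}{3} = \left(- \frac{8}{3}\right) \left(-270\right) = 720$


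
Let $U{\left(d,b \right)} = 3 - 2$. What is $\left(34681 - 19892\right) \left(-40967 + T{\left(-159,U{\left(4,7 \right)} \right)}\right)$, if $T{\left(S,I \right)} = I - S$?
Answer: $-603494723$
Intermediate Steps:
$U{\left(d,b \right)} = 1$ ($U{\left(d,b \right)} = 3 - 2 = 1$)
$\left(34681 - 19892\right) \left(-40967 + T{\left(-159,U{\left(4,7 \right)} \right)}\right) = \left(34681 - 19892\right) \left(-40967 + \left(1 - -159\right)\right) = 14789 \left(-40967 + \left(1 + 159\right)\right) = 14789 \left(-40967 + 160\right) = 14789 \left(-40807\right) = -603494723$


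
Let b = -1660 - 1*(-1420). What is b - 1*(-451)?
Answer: 211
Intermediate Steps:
b = -240 (b = -1660 + 1420 = -240)
b - 1*(-451) = -240 - 1*(-451) = -240 + 451 = 211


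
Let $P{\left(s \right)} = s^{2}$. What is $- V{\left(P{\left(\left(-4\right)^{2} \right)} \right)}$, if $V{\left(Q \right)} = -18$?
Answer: $18$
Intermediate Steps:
$- V{\left(P{\left(\left(-4\right)^{2} \right)} \right)} = \left(-1\right) \left(-18\right) = 18$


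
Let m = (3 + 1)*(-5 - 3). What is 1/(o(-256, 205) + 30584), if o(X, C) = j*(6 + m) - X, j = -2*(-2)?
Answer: 1/30736 ≈ 3.2535e-5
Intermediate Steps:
j = 4
m = -32 (m = 4*(-8) = -32)
o(X, C) = -104 - X (o(X, C) = 4*(6 - 32) - X = 4*(-26) - X = -104 - X)
1/(o(-256, 205) + 30584) = 1/((-104 - 1*(-256)) + 30584) = 1/((-104 + 256) + 30584) = 1/(152 + 30584) = 1/30736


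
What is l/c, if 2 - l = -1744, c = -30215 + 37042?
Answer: 1746/6827 ≈ 0.25575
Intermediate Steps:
c = 6827
l = 1746 (l = 2 - 1*(-1744) = 2 + 1744 = 1746)
l/c = 1746/6827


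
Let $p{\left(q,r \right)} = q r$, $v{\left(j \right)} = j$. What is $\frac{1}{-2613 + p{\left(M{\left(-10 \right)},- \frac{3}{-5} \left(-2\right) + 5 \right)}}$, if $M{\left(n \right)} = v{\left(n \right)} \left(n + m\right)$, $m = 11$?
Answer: $- \frac{1}{2651} \approx -0.00037722$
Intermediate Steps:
$M{\left(n \right)} = n \left(11 + n\right)$ ($M{\left(n \right)} = n \left(n + 11\right) = n \left(11 + n\right)$)
$\frac{1}{-2613 + p{\left(M{\left(-10 \right)},- \frac{3}{-5} \left(-2\right) + 5 \right)}} = \frac{1}{-2613 + - 10 \left(11 - 10\right) \left(- \frac{3}{-5} \left(-2\right) + 5\right)} = \frac{1}{-2613 + \left(-10\right) 1 \left(\left(-3\right) \left(- \frac{1}{5}\right) \left(-2\right) + 5\right)} = \frac{1}{-2613 - 10 \left(\frac{3}{5} \left(-2\right) + 5\right)} = \frac{1}{-2613 - 10 \left(- \frac{6}{5} + 5\right)} = \frac{1}{-2613 - 38} = \frac{1}{-2651} = - \frac{1}{2651}$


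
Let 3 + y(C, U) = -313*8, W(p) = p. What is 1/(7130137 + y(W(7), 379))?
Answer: 1/7127630 ≈ 1.4030e-7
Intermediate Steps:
y(C, U) = -2507 (y(C, U) = -3 - 313*8 = -3 - 2504 = -2507)
1/(7130137 + y(W(7), 379)) = 1/(7130137 - 2507) = 1/7127630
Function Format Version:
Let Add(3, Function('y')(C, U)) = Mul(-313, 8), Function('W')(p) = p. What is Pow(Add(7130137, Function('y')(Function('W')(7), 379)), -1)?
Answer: Rational(1, 7127630) ≈ 1.4030e-7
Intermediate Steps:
Function('y')(C, U) = -2507 (Function('y')(C, U) = Add(-3, Mul(-313, 8)) = Add(-3, -2504) = -2507)
Pow(Add(7130137, Function('y')(Function('W')(7), 379)), -1) = Pow(Add(7130137, -2507), -1) = Pow(7127630, -1) = Rational(1, 7127630)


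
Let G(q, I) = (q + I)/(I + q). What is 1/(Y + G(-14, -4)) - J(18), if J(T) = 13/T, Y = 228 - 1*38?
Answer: -2465/3438 ≈ -0.71699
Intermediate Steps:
G(q, I) = 1 (G(q, I) = (I + q)/(I + q) = 1)
Y = 190 (Y = 228 - 38 = 190)
1/(Y + G(-14, -4)) - J(18) = 1/(190 + 1) - 13/18 = 1/191 - 13/18 = -2465/3438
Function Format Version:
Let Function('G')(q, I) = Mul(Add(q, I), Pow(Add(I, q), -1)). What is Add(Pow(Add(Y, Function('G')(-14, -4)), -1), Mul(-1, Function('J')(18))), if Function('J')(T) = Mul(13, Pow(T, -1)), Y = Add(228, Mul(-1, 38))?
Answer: Rational(-2465, 3438) ≈ -0.71699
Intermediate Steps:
Function('G')(q, I) = 1 (Function('G')(q, I) = Mul(Add(I, q), Pow(Add(I, q), -1)) = 1)
Y = 190 (Y = Add(228, -38) = 190)
Add(Pow(Add(Y, Function('G')(-14, -4)), -1), Mul(-1, Function('J')(18))) = Add(Pow(Add(190, 1), -1), Mul(-1, Mul(13, Pow(18, -1)))) = Add(Pow(191, -1), Mul(-1, Mul(13, Rational(1, 18)))) = Add(Rational(1, 191), Mul(-1, Rational(13, 18))) = Add(Rational(1, 191), Rational(-13, 18)) = Rational(-2465, 3438)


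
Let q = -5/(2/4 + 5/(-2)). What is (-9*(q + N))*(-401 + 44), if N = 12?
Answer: 93177/2 ≈ 46589.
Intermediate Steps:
q = 5/2 (q = -5/(2*(1/4) + 5*(-1/2)) = -5/(1/2 - 5/2) = -5/(-2) = -5*(-1/2) = 5/2 ≈ 2.5000)
(-9*(q + N))*(-401 + 44) = (-9*(5/2 + 12))*(-401 + 44) = -9*29/2*(-357) = -261/2*(-357) = 93177/2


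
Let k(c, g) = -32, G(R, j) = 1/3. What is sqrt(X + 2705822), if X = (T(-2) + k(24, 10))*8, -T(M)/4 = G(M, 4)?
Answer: sqrt(24349998)/3 ≈ 1644.9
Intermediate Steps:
G(R, j) = 1/3 (G(R, j) = 1*(1/3) = 1/3)
T(M) = -4/3 (T(M) = -4*1/3 = -4/3)
X = -800/3 (X = (-4/3 - 32)*8 = -100/3*8 = -800/3 ≈ -266.67)
sqrt(X + 2705822) = sqrt(-800/3 + 2705822) = sqrt(8116666/3) = sqrt(24349998)/3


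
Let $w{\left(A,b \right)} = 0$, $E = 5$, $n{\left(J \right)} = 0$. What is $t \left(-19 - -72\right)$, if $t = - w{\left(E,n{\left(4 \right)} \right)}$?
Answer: $0$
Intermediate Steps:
$t = 0$ ($t = \left(-1\right) 0 = 0$)
$t \left(-19 - -72\right) = 0 \left(-19 - -72\right) = 0 \left(-19 + 72\right) = 0 \cdot 53 = 0$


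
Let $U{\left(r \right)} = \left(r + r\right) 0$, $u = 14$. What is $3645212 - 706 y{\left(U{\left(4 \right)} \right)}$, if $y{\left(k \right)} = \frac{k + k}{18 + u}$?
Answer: $3645212$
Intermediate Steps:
$U{\left(r \right)} = 0$ ($U{\left(r \right)} = 2 r 0 = 0$)
$y{\left(k \right)} = \frac{k}{16}$ ($y{\left(k \right)} = \frac{k + k}{18 + 14} = \frac{2 k}{32} = 2 k \frac{1}{32} = \frac{k}{16}$)
$3645212 - 706 y{\left(U{\left(4 \right)} \right)} = 3645212 - 706 \cdot \frac{1}{16} \cdot 0 = 3645212 - 706 \cdot 0 = 3645212 - 0 = 3645212 + 0 = 3645212$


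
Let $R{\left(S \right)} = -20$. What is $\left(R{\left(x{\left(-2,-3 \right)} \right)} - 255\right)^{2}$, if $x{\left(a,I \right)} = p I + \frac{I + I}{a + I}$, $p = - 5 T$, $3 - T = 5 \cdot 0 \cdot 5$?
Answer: $75625$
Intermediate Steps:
$T = 3$ ($T = 3 - 5 \cdot 0 \cdot 5 = 3 - 0 \cdot 5 = 3 - 0 = 3 + 0 = 3$)
$p = -15$ ($p = \left(-5\right) 3 = -15$)
$x{\left(a,I \right)} = - 15 I + \frac{2 I}{I + a}$ ($x{\left(a,I \right)} = - 15 I + \frac{I + I}{a + I} = - 15 I + \frac{2 I}{I + a}$)
$\left(R{\left(x{\left(-2,-3 \right)} \right)} - 255\right)^{2} = \left(-20 - 255\right)^{2} = \left(-275\right)^{2} = 75625$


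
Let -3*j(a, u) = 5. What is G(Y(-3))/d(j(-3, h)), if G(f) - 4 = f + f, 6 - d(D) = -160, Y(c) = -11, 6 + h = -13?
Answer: -9/83 ≈ -0.10843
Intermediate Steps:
h = -19 (h = -6 - 13 = -19)
j(a, u) = -5/3 (j(a, u) = -1/3*5 = -5/3)
d(D) = 166 (d(D) = 6 - 1*(-160) = 6 + 160 = 166)
G(f) = 4 + 2*f (G(f) = 4 + (f + f) = 4 + 2*f)
G(Y(-3))/d(j(-3, h)) = (4 + 2*(-11))/166 = (4 - 22)*(1/166) = -18*1/166 = -9/83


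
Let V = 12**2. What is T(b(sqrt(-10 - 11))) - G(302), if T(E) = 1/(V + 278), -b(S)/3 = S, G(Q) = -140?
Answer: 59081/422 ≈ 140.00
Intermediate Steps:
V = 144
b(S) = -3*S
T(E) = 1/422 (T(E) = 1/(144 + 278) = 1/422)
T(b(sqrt(-10 - 11))) - G(302) = 1/422 - 1*(-140) = 1/422 + 140 = 59081/422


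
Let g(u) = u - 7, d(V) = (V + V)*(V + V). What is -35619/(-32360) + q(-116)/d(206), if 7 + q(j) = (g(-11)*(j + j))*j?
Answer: -1203727093/686614480 ≈ -1.7531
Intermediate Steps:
d(V) = 4*V**2 (d(V) = (2*V)*(2*V) = 4*V**2)
g(u) = -7 + u
q(j) = -7 - 36*j**2 (q(j) = -7 + ((-7 - 11)*(j + j))*j = -7 + (-36*j)*j = -7 - 36*j**2)
-35619/(-32360) + q(-116)/d(206) = -35619/(-32360) + (-7 - 36*(-116)**2)/((4*206**2)) = -35619*(-1/32360) + (-7 - 36*13456)/((4*42436)) = 35619/32360 + (-7 - 484416)/169744 = 35619/32360 - 484423*1/169744 = 35619/32360 - 484423/169744 = -1203727093/686614480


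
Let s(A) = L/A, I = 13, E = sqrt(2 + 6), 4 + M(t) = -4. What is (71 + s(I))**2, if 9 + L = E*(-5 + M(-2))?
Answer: 836748/169 - 3656*sqrt(2)/13 ≈ 4553.5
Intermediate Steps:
M(t) = -8 (M(t) = -4 - 4 = -8)
E = 2*sqrt(2) (E = sqrt(8) = 2*sqrt(2) ≈ 2.8284)
L = -9 - 26*sqrt(2) (L = -9 + (2*sqrt(2))*(-5 - 8) = -9 + (2*sqrt(2))*(-13) = -9 - 26*sqrt(2) ≈ -45.770)
s(A) = (-9 - 26*sqrt(2))/A
(71 + s(I))**2 = (71 + (-9 - 26*sqrt(2))/13)**2 = (71 + (-9/13 - 2*sqrt(2)))**2 = (914/13 - 2*sqrt(2))**2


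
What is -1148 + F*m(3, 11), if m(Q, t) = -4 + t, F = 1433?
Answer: 8883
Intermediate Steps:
-1148 + F*m(3, 11) = -1148 + 1433*(-4 + 11) = -1148 + 1433*7 = -1148 + 10031 = 8883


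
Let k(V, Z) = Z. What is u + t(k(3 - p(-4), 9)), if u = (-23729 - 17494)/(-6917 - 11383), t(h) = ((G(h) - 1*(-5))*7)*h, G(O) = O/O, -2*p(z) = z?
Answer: 2319541/6100 ≈ 380.25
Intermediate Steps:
p(z) = -z/2
G(O) = 1
t(h) = 42*h (t(h) = ((1 - 1*(-5))*7)*h = ((1 + 5)*7)*h = (6*7)*h = 42*h)
u = 13741/6100 (u = -41223/(-18300) = -41223*(-1/18300) = 13741/6100 ≈ 2.2526)
u + t(k(3 - p(-4), 9)) = 13741/6100 + 42*9 = 13741/6100 + 378 = 2319541/6100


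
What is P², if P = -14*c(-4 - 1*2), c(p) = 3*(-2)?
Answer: 7056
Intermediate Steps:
c(p) = -6
P = 84 (P = -14*(-6) = 84)
P² = 84² = 7056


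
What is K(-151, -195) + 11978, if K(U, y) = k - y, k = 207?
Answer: 12380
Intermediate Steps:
K(U, y) = 207 - y
K(-151, -195) + 11978 = (207 - 1*(-195)) + 11978 = (207 + 195) + 11978 = 402 + 11978 = 12380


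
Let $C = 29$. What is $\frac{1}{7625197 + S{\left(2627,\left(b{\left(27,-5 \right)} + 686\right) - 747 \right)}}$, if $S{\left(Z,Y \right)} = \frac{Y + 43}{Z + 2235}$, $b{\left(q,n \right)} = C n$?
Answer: $\frac{4862}{37073707651} \approx 1.3114 \cdot 10^{-7}$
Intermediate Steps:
$b{\left(q,n \right)} = 29 n$
$S{\left(Z,Y \right)} = \frac{43 + Y}{2235 + Z}$
$\frac{1}{7625197 + S{\left(2627,\left(b{\left(27,-5 \right)} + 686\right) - 747 \right)}} = \frac{1}{7625197 + \frac{43 + \left(\left(29 \left(-5\right) + 686\right) - 747\right)}{2235 + 2627}} = \frac{1}{7625197 + \frac{43 + \left(\left(-145 + 686\right) - 747\right)}{4862}} = \frac{1}{7625197 + \frac{43 + \left(541 - 747\right)}{4862}} = \frac{1}{7625197 + \frac{43 - 206}{4862}} = \frac{1}{7625197 + \frac{1}{4862} \left(-163\right)} = \frac{1}{7625197 - \frac{163}{4862}} = \frac{1}{\frac{37073707651}{4862}} = \frac{4862}{37073707651}$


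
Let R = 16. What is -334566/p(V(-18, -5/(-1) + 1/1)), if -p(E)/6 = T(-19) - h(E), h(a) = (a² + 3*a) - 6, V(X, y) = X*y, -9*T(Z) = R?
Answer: -501849/102022 ≈ -4.9190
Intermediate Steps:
T(Z) = -16/9 (T(Z) = -⅑*16 = -16/9)
h(a) = -6 + a² + 3*a
p(E) = -76/3 + 6*E² + 18*E (p(E) = -6*(-16/9 - (-6 + E² + 3*E)) = -6*(-16/9 + (6 - E² - 3*E)) = -6*(38/9 - E² - 3*E) = -76/3 + 6*E² + 18*E)
-334566/p(V(-18, -5/(-1) + 1/1)) = -334566/(-76/3 + 6*(-18*(-5/(-1) + 1/1))² + 18*(-18*(-5/(-1) + 1/1))) = -334566/(-76/3 + 6*(-18*(-5*(-1) + 1*1))² + 18*(-18*(-5*(-1) + 1*1))) = -334566/(-76/3 + 6*(-18*(5 + 1))² + 18*(-18*(5 + 1))) = -334566/(-76/3 + 6*(-18*6)² + 18*(-18*6)) = -334566/(-76/3 + 6*(-108)² + 18*(-108)) = -334566/(-76/3 + 6*11664 - 1944) = -334566/(-76/3 + 69984 - 1944) = -334566/204044/3 = -334566*3/204044 = -501849/102022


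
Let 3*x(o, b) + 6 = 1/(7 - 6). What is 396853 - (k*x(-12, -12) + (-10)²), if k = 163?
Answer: 1191074/3 ≈ 3.9702e+5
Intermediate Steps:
x(o, b) = -5/3 (x(o, b) = -2 + 1/(3*(7 - 6)) = -2 + (⅓)/1 = -2 + (⅓)*1 = -2 + ⅓ = -5/3)
396853 - (k*x(-12, -12) + (-10)²) = 396853 - (163*(-5/3) + (-10)²) = 396853 - (-815/3 + 100) = 396853 - 1*(-515/3) = 396853 + 515/3 = 1191074/3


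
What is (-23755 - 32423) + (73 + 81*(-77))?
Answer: -62342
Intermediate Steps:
(-23755 - 32423) + (73 + 81*(-77)) = -56178 + (73 - 6237) = -56178 - 6164 = -62342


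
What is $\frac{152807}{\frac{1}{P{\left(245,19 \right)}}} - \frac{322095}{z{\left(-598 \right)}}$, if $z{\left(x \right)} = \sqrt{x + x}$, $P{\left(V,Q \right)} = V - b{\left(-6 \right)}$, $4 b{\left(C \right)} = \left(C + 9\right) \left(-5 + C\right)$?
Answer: $\frac{154793491}{4} + \frac{322095 i \sqrt{299}}{598} \approx 3.8698 \cdot 10^{7} + 9313.6 i$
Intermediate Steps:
$b{\left(C \right)} = \frac{\left(-5 + C\right) \left(9 + C\right)}{4}$ ($b{\left(C \right)} = \frac{\left(C + 9\right) \left(-5 + C\right)}{4} = \frac{\left(9 + C\right) \left(-5 + C\right)}{4} = \frac{\left(-5 + C\right) \left(9 + C\right)}{4}$)
$P{\left(V,Q \right)} = \frac{33}{4} + V$ ($P{\left(V,Q \right)} = V - \left(- \frac{45}{4} - 6 + \frac{\left(-6\right)^{2}}{4}\right) = V - \left(- \frac{45}{4} - 6 + \frac{1}{4} \cdot 36\right) = V - \left(- \frac{45}{4} - 6 + 9\right) = V - - \frac{33}{4} = V + \frac{33}{4} = \frac{33}{4} + V$)
$z{\left(x \right)} = \sqrt{2} \sqrt{x}$ ($z{\left(x \right)} = \sqrt{2 x} = \sqrt{2} \sqrt{x}$)
$\frac{152807}{\frac{1}{P{\left(245,19 \right)}}} - \frac{322095}{z{\left(-598 \right)}} = \frac{152807}{\frac{1}{\frac{33}{4} + 245}} - \frac{322095}{\sqrt{2} \sqrt{-598}} = \frac{152807}{\frac{1}{\frac{1013}{4}}} - \frac{322095}{\sqrt{2} i \sqrt{598}} = \frac{152807}{\frac{4}{1013}} - \frac{322095}{2 i \sqrt{299}} = 152807 \cdot \frac{1013}{4} - 322095 \left(- \frac{i \sqrt{299}}{598}\right) = \frac{154793491}{4} + \frac{322095 i \sqrt{299}}{598}$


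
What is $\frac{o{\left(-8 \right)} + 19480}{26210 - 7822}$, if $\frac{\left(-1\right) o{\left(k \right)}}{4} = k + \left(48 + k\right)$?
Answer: $\frac{4838}{4597} \approx 1.0524$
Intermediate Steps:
$o{\left(k \right)} = -192 - 8 k$ ($o{\left(k \right)} = - 4 \left(k + \left(48 + k\right)\right) = - 4 \left(48 + 2 k\right) = -192 - 8 k$)
$\frac{o{\left(-8 \right)} + 19480}{26210 - 7822} = \frac{\left(-192 - -64\right) + 19480}{26210 - 7822} = \frac{\left(-192 + 64\right) + 19480}{18388} = \left(-128 + 19480\right) \frac{1}{18388} = 19352 \cdot \frac{1}{18388} = \frac{4838}{4597}$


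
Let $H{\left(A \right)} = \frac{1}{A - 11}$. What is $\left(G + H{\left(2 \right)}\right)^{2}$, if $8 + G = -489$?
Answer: $\frac{20016676}{81} \approx 2.4712 \cdot 10^{5}$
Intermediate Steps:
$G = -497$ ($G = -8 - 489 = -497$)
$H{\left(A \right)} = \frac{1}{-11 + A}$
$\left(G + H{\left(2 \right)}\right)^{2} = \left(-497 + \frac{1}{-11 + 2}\right)^{2} = \left(-497 + \frac{1}{-9}\right)^{2} = \left(-497 - \frac{1}{9}\right)^{2} = \left(- \frac{4474}{9}\right)^{2} = \frac{20016676}{81}$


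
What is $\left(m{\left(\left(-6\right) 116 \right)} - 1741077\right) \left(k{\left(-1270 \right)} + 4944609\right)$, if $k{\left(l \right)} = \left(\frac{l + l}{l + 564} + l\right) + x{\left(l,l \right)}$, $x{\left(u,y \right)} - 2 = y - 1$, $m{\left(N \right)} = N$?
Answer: $- \frac{3038613535860540}{353} \approx -8.608 \cdot 10^{12}$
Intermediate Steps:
$x{\left(u,y \right)} = 1 + y$ ($x{\left(u,y \right)} = 2 + \left(y - 1\right) = 2 + \left(-1 + y\right) = 1 + y$)
$k{\left(l \right)} = 1 + 2 l + \frac{2 l}{564 + l}$ ($k{\left(l \right)} = \left(\frac{l + l}{l + 564} + l\right) + \left(1 + l\right) = \left(\frac{2 l}{564 + l} + l\right) + \left(1 + l\right) = \left(l + \frac{2 l}{564 + l}\right) + \left(1 + l\right) = 1 + 2 l + \frac{2 l}{564 + l}$)
$\left(m{\left(\left(-6\right) 116 \right)} - 1741077\right) \left(k{\left(-1270 \right)} + 4944609\right) = \left(\left(-6\right) 116 - 1741077\right) \left(\frac{564 + 2 \left(-1270\right)^{2} + 1131 \left(-1270\right)}{564 - 1270} + 4944609\right) = \left(-696 - 1741077\right) \left(\frac{564 + 2 \cdot 1612900 - 1436370}{-706} + 4944609\right) = - 1741773 \left(- \frac{564 + 3225800 - 1436370}{706} + 4944609\right) = - 1741773 \left(\left(- \frac{1}{706}\right) 1789994 + 4944609\right) = - 1741773 \left(- \frac{894997}{353} + 4944609\right) = \left(-1741773\right) \frac{1744551980}{353} = - \frac{3038613535860540}{353}$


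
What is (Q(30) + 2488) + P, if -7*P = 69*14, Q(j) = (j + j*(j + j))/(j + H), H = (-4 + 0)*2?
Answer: 26765/11 ≈ 2433.2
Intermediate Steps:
H = -8 (H = -4*2 = -8)
Q(j) = (j + 2*j²)/(-8 + j) (Q(j) = (j + j*(j + j))/(j - 8) = (j + j*(2*j))/(-8 + j) = (j + 2*j²)/(-8 + j))
P = -138 (P = -69*14/7 = -⅐*966 = -138)
(Q(30) + 2488) + P = (30*(1 + 2*30)/(-8 + 30) + 2488) - 138 = (30*(1 + 60)/22 + 2488) - 138 = (30*(1/22)*61 + 2488) - 138 = (915/11 + 2488) - 138 = 28283/11 - 138 = 26765/11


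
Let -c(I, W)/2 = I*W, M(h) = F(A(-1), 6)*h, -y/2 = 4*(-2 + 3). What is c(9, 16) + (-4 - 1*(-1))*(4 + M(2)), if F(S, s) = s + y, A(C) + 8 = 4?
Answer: -288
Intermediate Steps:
A(C) = -4 (A(C) = -8 + 4 = -4)
y = -8 (y = -8*(-2 + 3) = -8 ≈ -8.0000)
F(S, s) = -8 + s (F(S, s) = s - 8 = -8 + s)
M(h) = -2*h (M(h) = (-8 + 6)*h = -2*h)
c(I, W) = -2*I*W
c(9, 16) + (-4 - 1*(-1))*(4 + M(2)) = -2*9*16 + (-4 - 1*(-1))*(4 - 2*2) = -288 + (-4 + 1)*(4 - 4) = -288 - 3*0 = -288 + 0 = -288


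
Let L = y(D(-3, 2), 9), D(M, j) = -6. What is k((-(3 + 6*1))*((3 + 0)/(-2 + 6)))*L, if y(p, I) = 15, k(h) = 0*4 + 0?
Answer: 0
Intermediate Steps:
k(h) = 0 (k(h) = 0 + 0 = 0)
L = 15
k((-(3 + 6*1))*((3 + 0)/(-2 + 6)))*L = 0*15 = 0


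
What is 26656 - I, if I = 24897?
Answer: 1759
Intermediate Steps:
26656 - I = 26656 - 1*24897 = 26656 - 24897 = 1759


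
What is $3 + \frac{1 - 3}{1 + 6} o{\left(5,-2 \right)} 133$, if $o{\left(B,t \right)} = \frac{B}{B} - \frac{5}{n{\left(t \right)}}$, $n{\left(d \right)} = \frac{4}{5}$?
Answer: $\frac{405}{2} \approx 202.5$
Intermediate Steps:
$n{\left(d \right)} = \frac{4}{5}$ ($n{\left(d \right)} = 4 \cdot \frac{1}{5} = \frac{4}{5}$)
$o{\left(B,t \right)} = - \frac{21}{4}$ ($o{\left(B,t \right)} = \frac{B}{B} - \frac{5}{\frac{4}{5}} = 1 - \frac{25}{4} = - \frac{21}{4}$)
$3 + \frac{1 - 3}{1 + 6} o{\left(5,-2 \right)} 133 = 3 + \frac{1 - 3}{1 + 6} \left(- \frac{21}{4}\right) 133 = 3 + - \frac{2}{7} \left(- \frac{21}{4}\right) 133 = 3 + \left(-2\right) \frac{1}{7} \left(- \frac{21}{4}\right) 133 = 3 + \left(- \frac{2}{7}\right) \left(- \frac{21}{4}\right) 133 = 3 + \frac{3}{2} \cdot 133 = 3 + \frac{399}{2} = \frac{405}{2}$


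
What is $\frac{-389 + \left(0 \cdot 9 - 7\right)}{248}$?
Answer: $- \frac{99}{62} \approx -1.5968$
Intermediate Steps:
$\frac{-389 + \left(0 \cdot 9 - 7\right)}{248} = \frac{-389 + \left(0 - 7\right)}{248} = \frac{-389 - 7}{248} = \frac{1}{248} \left(-396\right) = - \frac{99}{62}$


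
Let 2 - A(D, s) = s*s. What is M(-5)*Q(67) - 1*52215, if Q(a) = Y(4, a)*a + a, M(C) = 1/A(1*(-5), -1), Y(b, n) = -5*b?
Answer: -53488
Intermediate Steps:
A(D, s) = 2 - s² (A(D, s) = 2 - s*s = 2 - s²)
M(C) = 1 (M(C) = 1/(2 - 1*(-1)²) = 1/(2 - 1*1) = 1/(2 - 1) = 1/1 = 1)
Q(a) = -19*a (Q(a) = (-5*4)*a + a = -20*a + a = -19*a)
M(-5)*Q(67) - 1*52215 = 1*(-19*67) - 1*52215 = 1*(-1273) - 52215 = -1273 - 52215 = -53488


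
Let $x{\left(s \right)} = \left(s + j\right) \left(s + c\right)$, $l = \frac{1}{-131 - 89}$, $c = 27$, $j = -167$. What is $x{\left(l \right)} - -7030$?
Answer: $\frac{122047201}{48400} \approx 2521.6$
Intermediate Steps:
$l = - \frac{1}{220}$ ($l = \frac{1}{-220} = - \frac{1}{220} \approx -0.0045455$)
$x{\left(s \right)} = \left(-167 + s\right) \left(27 + s\right)$ ($x{\left(s \right)} = \left(s - 167\right) \left(s + 27\right) = \left(-167 + s\right) \left(27 + s\right)$)
$x{\left(l \right)} - -7030 = \left(-4509 + \left(- \frac{1}{220}\right)^{2} - - \frac{7}{11}\right) - -7030 = \left(-4509 + \frac{1}{48400} + \frac{7}{11}\right) + 7030 = - \frac{218204799}{48400} + 7030 = \frac{122047201}{48400}$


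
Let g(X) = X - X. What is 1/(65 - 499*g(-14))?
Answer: 1/65 ≈ 0.015385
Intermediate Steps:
g(X) = 0
1/(65 - 499*g(-14)) = 1/(65 - 499*0) = 1/(65 + 0) = 1/65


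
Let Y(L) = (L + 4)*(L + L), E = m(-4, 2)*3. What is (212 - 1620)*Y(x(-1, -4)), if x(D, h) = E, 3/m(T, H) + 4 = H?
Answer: -6336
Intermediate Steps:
m(T, H) = 3/(-4 + H)
E = -9/2 (E = (3/(-4 + 2))*3 = (3/(-2))*3 = (3*(-1/2))*3 = -3/2*3 = -9/2 ≈ -4.5000)
x(D, h) = -9/2
Y(L) = 2*L*(4 + L) (Y(L) = (4 + L)*(2*L) = 2*L*(4 + L))
(212 - 1620)*Y(x(-1, -4)) = (212 - 1620)*(2*(-9/2)*(4 - 9/2)) = -2816*(-9)*(-1)/(2*2) = -1408*9/2 = -6336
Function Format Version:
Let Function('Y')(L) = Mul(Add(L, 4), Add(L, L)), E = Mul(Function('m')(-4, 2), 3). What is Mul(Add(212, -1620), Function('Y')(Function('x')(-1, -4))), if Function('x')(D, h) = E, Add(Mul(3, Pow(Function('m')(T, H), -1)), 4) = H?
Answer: -6336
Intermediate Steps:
Function('m')(T, H) = Mul(3, Pow(Add(-4, H), -1))
E = Rational(-9, 2) (E = Mul(Mul(3, Pow(Add(-4, 2), -1)), 3) = Mul(Mul(3, Pow(-2, -1)), 3) = Mul(Mul(3, Rational(-1, 2)), 3) = Mul(Rational(-3, 2), 3) = Rational(-9, 2) ≈ -4.5000)
Function('x')(D, h) = Rational(-9, 2)
Function('Y')(L) = Mul(2, L, Add(4, L)) (Function('Y')(L) = Mul(Add(4, L), Mul(2, L)) = Mul(2, L, Add(4, L)))
Mul(Add(212, -1620), Function('Y')(Function('x')(-1, -4))) = Mul(Add(212, -1620), Mul(2, Rational(-9, 2), Add(4, Rational(-9, 2)))) = Mul(-1408, Mul(2, Rational(-9, 2), Rational(-1, 2))) = Mul(-1408, Rational(9, 2)) = -6336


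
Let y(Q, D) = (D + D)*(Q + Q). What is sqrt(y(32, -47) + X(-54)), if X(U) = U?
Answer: I*sqrt(6070) ≈ 77.91*I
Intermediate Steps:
y(Q, D) = 4*D*Q (y(Q, D) = (2*D)*(2*Q) = 4*D*Q)
sqrt(y(32, -47) + X(-54)) = sqrt(4*(-47)*32 - 54) = sqrt(-6016 - 54) = sqrt(-6070) = I*sqrt(6070)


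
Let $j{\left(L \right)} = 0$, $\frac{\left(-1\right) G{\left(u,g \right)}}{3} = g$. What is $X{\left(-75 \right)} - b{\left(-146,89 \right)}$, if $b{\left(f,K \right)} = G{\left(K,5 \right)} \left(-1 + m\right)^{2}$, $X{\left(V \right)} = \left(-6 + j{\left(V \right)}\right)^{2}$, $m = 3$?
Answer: $96$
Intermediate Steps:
$G{\left(u,g \right)} = - 3 g$
$X{\left(V \right)} = 36$ ($X{\left(V \right)} = \left(-6 + 0\right)^{2} = \left(-6\right)^{2} = 36$)
$b{\left(f,K \right)} = -60$ ($b{\left(f,K \right)} = \left(-3\right) 5 \left(-1 + 3\right)^{2} = - 15 \cdot 2^{2} = \left(-15\right) 4 = -60$)
$X{\left(-75 \right)} - b{\left(-146,89 \right)} = 36 - -60 = 36 + 60 = 96$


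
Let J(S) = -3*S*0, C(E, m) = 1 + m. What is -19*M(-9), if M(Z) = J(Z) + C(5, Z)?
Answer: 152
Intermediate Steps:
J(S) = 0
M(Z) = 1 + Z (M(Z) = 0 + (1 + Z) = 1 + Z)
-19*M(-9) = -19*(1 - 9) = -19*(-8) = 152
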